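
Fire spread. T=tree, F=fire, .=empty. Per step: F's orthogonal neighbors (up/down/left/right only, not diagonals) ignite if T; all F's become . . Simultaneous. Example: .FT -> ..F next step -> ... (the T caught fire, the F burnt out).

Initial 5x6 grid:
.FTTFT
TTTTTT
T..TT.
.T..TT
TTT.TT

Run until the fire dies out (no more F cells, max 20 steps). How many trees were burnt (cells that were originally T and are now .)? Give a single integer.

Step 1: +5 fires, +2 burnt (F count now 5)
Step 2: +5 fires, +5 burnt (F count now 5)
Step 3: +3 fires, +5 burnt (F count now 3)
Step 4: +2 fires, +3 burnt (F count now 2)
Step 5: +1 fires, +2 burnt (F count now 1)
Step 6: +0 fires, +1 burnt (F count now 0)
Fire out after step 6
Initially T: 20, now '.': 26
Total burnt (originally-T cells now '.'): 16

Answer: 16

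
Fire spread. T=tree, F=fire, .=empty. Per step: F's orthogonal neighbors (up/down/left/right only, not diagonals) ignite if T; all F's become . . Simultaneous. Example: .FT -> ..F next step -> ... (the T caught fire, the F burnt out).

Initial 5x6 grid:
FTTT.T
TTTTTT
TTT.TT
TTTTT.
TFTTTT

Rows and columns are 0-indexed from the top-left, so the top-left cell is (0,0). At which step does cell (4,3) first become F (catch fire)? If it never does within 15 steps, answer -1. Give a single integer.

Step 1: cell (4,3)='T' (+5 fires, +2 burnt)
Step 2: cell (4,3)='F' (+7 fires, +5 burnt)
  -> target ignites at step 2
Step 3: cell (4,3)='.' (+5 fires, +7 burnt)
Step 4: cell (4,3)='.' (+3 fires, +5 burnt)
Step 5: cell (4,3)='.' (+2 fires, +3 burnt)
Step 6: cell (4,3)='.' (+2 fires, +2 burnt)
Step 7: cell (4,3)='.' (+1 fires, +2 burnt)
Step 8: cell (4,3)='.' (+0 fires, +1 burnt)
  fire out at step 8

2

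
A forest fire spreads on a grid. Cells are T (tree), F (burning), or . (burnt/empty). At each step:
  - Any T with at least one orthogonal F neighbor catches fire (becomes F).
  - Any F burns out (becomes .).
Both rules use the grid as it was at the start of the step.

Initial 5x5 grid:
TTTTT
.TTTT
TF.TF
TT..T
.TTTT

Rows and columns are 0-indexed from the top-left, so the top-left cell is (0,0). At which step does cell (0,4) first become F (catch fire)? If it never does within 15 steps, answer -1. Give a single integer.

Step 1: cell (0,4)='T' (+6 fires, +2 burnt)
Step 2: cell (0,4)='F' (+7 fires, +6 burnt)
  -> target ignites at step 2
Step 3: cell (0,4)='.' (+5 fires, +7 burnt)
Step 4: cell (0,4)='.' (+0 fires, +5 burnt)
  fire out at step 4

2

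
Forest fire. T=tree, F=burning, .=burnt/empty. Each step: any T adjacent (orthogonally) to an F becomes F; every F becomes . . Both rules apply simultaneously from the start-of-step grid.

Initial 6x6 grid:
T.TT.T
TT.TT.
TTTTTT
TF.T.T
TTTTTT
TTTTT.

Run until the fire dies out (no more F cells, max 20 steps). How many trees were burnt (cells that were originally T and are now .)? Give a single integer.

Answer: 27

Derivation:
Step 1: +3 fires, +1 burnt (F count now 3)
Step 2: +6 fires, +3 burnt (F count now 6)
Step 3: +5 fires, +6 burnt (F count now 5)
Step 4: +6 fires, +5 burnt (F count now 6)
Step 5: +5 fires, +6 burnt (F count now 5)
Step 6: +2 fires, +5 burnt (F count now 2)
Step 7: +0 fires, +2 burnt (F count now 0)
Fire out after step 7
Initially T: 28, now '.': 35
Total burnt (originally-T cells now '.'): 27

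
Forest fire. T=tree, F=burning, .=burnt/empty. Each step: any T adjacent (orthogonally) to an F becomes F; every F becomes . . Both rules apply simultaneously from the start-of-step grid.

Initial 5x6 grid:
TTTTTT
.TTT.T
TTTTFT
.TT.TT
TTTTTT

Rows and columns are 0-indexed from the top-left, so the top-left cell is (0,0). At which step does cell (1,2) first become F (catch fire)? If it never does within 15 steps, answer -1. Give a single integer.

Step 1: cell (1,2)='T' (+3 fires, +1 burnt)
Step 2: cell (1,2)='T' (+5 fires, +3 burnt)
Step 3: cell (1,2)='F' (+7 fires, +5 burnt)
  -> target ignites at step 3
Step 4: cell (1,2)='.' (+6 fires, +7 burnt)
Step 5: cell (1,2)='.' (+2 fires, +6 burnt)
Step 6: cell (1,2)='.' (+2 fires, +2 burnt)
Step 7: cell (1,2)='.' (+0 fires, +2 burnt)
  fire out at step 7

3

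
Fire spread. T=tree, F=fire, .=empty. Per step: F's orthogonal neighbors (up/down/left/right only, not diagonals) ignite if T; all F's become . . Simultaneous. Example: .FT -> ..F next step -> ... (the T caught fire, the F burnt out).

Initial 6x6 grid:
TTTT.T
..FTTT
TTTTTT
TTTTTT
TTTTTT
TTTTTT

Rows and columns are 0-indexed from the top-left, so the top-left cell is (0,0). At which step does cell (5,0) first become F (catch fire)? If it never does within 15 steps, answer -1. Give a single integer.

Step 1: cell (5,0)='T' (+3 fires, +1 burnt)
Step 2: cell (5,0)='T' (+6 fires, +3 burnt)
Step 3: cell (5,0)='T' (+7 fires, +6 burnt)
Step 4: cell (5,0)='T' (+7 fires, +7 burnt)
Step 5: cell (5,0)='T' (+5 fires, +7 burnt)
Step 6: cell (5,0)='F' (+3 fires, +5 burnt)
  -> target ignites at step 6
Step 7: cell (5,0)='.' (+1 fires, +3 burnt)
Step 8: cell (5,0)='.' (+0 fires, +1 burnt)
  fire out at step 8

6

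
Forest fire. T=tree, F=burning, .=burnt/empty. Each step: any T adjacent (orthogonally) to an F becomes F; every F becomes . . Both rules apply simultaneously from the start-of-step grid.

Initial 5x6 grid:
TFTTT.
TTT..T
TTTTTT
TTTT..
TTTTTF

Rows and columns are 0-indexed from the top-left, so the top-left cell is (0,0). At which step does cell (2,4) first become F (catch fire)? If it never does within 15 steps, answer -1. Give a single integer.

Step 1: cell (2,4)='T' (+4 fires, +2 burnt)
Step 2: cell (2,4)='T' (+5 fires, +4 burnt)
Step 3: cell (2,4)='T' (+6 fires, +5 burnt)
Step 4: cell (2,4)='T' (+4 fires, +6 burnt)
Step 5: cell (2,4)='F' (+2 fires, +4 burnt)
  -> target ignites at step 5
Step 6: cell (2,4)='.' (+1 fires, +2 burnt)
Step 7: cell (2,4)='.' (+1 fires, +1 burnt)
Step 8: cell (2,4)='.' (+0 fires, +1 burnt)
  fire out at step 8

5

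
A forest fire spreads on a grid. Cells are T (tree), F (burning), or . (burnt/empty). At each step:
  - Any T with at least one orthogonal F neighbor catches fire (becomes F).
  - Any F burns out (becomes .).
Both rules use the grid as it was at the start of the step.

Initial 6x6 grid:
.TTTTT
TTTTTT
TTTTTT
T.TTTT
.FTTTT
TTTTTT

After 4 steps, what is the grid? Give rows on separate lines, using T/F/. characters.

Step 1: 2 trees catch fire, 1 burn out
  .TTTTT
  TTTTTT
  TTTTTT
  T.TTTT
  ..FTTT
  TFTTTT
Step 2: 4 trees catch fire, 2 burn out
  .TTTTT
  TTTTTT
  TTTTTT
  T.FTTT
  ...FTT
  F.FTTT
Step 3: 4 trees catch fire, 4 burn out
  .TTTTT
  TTTTTT
  TTFTTT
  T..FTT
  ....FT
  ...FTT
Step 4: 6 trees catch fire, 4 burn out
  .TTTTT
  TTFTTT
  TF.FTT
  T...FT
  .....F
  ....FT

.TTTTT
TTFTTT
TF.FTT
T...FT
.....F
....FT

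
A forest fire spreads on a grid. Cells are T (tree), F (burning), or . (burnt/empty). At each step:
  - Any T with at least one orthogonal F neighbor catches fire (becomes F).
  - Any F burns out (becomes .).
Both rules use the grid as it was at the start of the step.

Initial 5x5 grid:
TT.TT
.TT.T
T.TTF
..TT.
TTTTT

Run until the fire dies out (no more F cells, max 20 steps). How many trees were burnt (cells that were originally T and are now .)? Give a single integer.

Step 1: +2 fires, +1 burnt (F count now 2)
Step 2: +3 fires, +2 burnt (F count now 3)
Step 3: +4 fires, +3 burnt (F count now 4)
Step 4: +3 fires, +4 burnt (F count now 3)
Step 5: +2 fires, +3 burnt (F count now 2)
Step 6: +2 fires, +2 burnt (F count now 2)
Step 7: +0 fires, +2 burnt (F count now 0)
Fire out after step 7
Initially T: 17, now '.': 24
Total burnt (originally-T cells now '.'): 16

Answer: 16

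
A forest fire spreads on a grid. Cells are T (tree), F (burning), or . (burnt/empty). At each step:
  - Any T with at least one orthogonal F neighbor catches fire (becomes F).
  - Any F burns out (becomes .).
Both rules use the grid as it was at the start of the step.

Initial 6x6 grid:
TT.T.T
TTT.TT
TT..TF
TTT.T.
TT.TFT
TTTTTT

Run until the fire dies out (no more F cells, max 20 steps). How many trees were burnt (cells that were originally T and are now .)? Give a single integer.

Step 1: +6 fires, +2 burnt (F count now 6)
Step 2: +4 fires, +6 burnt (F count now 4)
Step 3: +1 fires, +4 burnt (F count now 1)
Step 4: +1 fires, +1 burnt (F count now 1)
Step 5: +2 fires, +1 burnt (F count now 2)
Step 6: +2 fires, +2 burnt (F count now 2)
Step 7: +3 fires, +2 burnt (F count now 3)
Step 8: +2 fires, +3 burnt (F count now 2)
Step 9: +3 fires, +2 burnt (F count now 3)
Step 10: +1 fires, +3 burnt (F count now 1)
Step 11: +0 fires, +1 burnt (F count now 0)
Fire out after step 11
Initially T: 26, now '.': 35
Total burnt (originally-T cells now '.'): 25

Answer: 25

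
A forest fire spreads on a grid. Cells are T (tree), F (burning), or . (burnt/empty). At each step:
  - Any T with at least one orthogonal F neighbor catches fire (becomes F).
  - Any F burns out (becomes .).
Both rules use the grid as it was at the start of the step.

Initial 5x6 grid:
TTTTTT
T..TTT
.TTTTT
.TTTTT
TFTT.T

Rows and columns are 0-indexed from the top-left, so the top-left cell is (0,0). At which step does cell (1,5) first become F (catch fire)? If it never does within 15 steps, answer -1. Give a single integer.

Step 1: cell (1,5)='T' (+3 fires, +1 burnt)
Step 2: cell (1,5)='T' (+3 fires, +3 burnt)
Step 3: cell (1,5)='T' (+2 fires, +3 burnt)
Step 4: cell (1,5)='T' (+2 fires, +2 burnt)
Step 5: cell (1,5)='T' (+3 fires, +2 burnt)
Step 6: cell (1,5)='T' (+4 fires, +3 burnt)
Step 7: cell (1,5)='F' (+3 fires, +4 burnt)
  -> target ignites at step 7
Step 8: cell (1,5)='.' (+2 fires, +3 burnt)
Step 9: cell (1,5)='.' (+1 fires, +2 burnt)
Step 10: cell (1,5)='.' (+1 fires, +1 burnt)
Step 11: cell (1,5)='.' (+0 fires, +1 burnt)
  fire out at step 11

7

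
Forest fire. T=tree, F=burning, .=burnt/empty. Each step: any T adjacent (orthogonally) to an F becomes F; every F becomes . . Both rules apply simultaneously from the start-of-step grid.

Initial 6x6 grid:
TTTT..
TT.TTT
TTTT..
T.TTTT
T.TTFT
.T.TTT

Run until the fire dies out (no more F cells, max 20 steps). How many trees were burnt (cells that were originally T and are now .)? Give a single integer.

Step 1: +4 fires, +1 burnt (F count now 4)
Step 2: +5 fires, +4 burnt (F count now 5)
Step 3: +2 fires, +5 burnt (F count now 2)
Step 4: +2 fires, +2 burnt (F count now 2)
Step 5: +3 fires, +2 burnt (F count now 3)
Step 6: +4 fires, +3 burnt (F count now 4)
Step 7: +3 fires, +4 burnt (F count now 3)
Step 8: +2 fires, +3 burnt (F count now 2)
Step 9: +0 fires, +2 burnt (F count now 0)
Fire out after step 9
Initially T: 26, now '.': 35
Total burnt (originally-T cells now '.'): 25

Answer: 25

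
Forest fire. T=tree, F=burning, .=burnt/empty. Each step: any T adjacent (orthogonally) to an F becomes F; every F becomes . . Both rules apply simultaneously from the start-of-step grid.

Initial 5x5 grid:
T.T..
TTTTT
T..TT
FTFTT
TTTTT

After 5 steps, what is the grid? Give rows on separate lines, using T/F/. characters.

Step 1: 5 trees catch fire, 2 burn out
  T.T..
  TTTTT
  F..TT
  .F.FT
  FTFTT
Step 2: 5 trees catch fire, 5 burn out
  T.T..
  FTTTT
  ...FT
  ....F
  .F.FT
Step 3: 5 trees catch fire, 5 burn out
  F.T..
  .FTFT
  ....F
  .....
  ....F
Step 4: 2 trees catch fire, 5 burn out
  ..T..
  ..F.F
  .....
  .....
  .....
Step 5: 1 trees catch fire, 2 burn out
  ..F..
  .....
  .....
  .....
  .....

..F..
.....
.....
.....
.....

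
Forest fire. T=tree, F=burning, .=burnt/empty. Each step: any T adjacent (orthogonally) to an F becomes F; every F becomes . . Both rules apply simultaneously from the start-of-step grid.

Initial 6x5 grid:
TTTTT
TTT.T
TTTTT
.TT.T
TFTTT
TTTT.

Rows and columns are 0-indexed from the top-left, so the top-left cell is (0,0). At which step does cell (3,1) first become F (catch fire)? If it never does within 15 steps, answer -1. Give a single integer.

Step 1: cell (3,1)='F' (+4 fires, +1 burnt)
  -> target ignites at step 1
Step 2: cell (3,1)='.' (+5 fires, +4 burnt)
Step 3: cell (3,1)='.' (+5 fires, +5 burnt)
Step 4: cell (3,1)='.' (+5 fires, +5 burnt)
Step 5: cell (3,1)='.' (+3 fires, +5 burnt)
Step 6: cell (3,1)='.' (+2 fires, +3 burnt)
Step 7: cell (3,1)='.' (+1 fires, +2 burnt)
Step 8: cell (3,1)='.' (+0 fires, +1 burnt)
  fire out at step 8

1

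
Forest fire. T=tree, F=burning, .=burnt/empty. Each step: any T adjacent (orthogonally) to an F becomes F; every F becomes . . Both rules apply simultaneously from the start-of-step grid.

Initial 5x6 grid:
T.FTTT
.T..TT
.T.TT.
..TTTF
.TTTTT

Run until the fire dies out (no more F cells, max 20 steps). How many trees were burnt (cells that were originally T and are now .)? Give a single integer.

Step 1: +3 fires, +2 burnt (F count now 3)
Step 2: +4 fires, +3 burnt (F count now 4)
Step 3: +5 fires, +4 burnt (F count now 5)
Step 4: +2 fires, +5 burnt (F count now 2)
Step 5: +1 fires, +2 burnt (F count now 1)
Step 6: +0 fires, +1 burnt (F count now 0)
Fire out after step 6
Initially T: 18, now '.': 27
Total burnt (originally-T cells now '.'): 15

Answer: 15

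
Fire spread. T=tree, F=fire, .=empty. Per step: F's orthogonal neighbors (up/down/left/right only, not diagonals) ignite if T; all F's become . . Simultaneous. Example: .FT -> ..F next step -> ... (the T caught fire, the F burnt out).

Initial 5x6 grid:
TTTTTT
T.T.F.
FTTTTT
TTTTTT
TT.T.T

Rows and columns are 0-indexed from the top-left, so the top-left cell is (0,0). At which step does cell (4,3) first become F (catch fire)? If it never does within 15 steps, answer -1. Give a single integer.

Step 1: cell (4,3)='T' (+5 fires, +2 burnt)
Step 2: cell (4,3)='T' (+9 fires, +5 burnt)
Step 3: cell (4,3)='T' (+7 fires, +9 burnt)
Step 4: cell (4,3)='F' (+2 fires, +7 burnt)
  -> target ignites at step 4
Step 5: cell (4,3)='.' (+0 fires, +2 burnt)
  fire out at step 5

4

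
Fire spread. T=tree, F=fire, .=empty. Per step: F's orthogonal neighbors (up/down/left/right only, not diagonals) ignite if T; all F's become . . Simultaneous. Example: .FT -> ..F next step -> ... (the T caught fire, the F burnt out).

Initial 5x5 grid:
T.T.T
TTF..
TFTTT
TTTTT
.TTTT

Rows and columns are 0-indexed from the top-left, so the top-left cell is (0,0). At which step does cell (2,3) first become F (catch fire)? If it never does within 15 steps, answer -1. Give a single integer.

Step 1: cell (2,3)='T' (+5 fires, +2 burnt)
Step 2: cell (2,3)='F' (+5 fires, +5 burnt)
  -> target ignites at step 2
Step 3: cell (2,3)='.' (+4 fires, +5 burnt)
Step 4: cell (2,3)='.' (+2 fires, +4 burnt)
Step 5: cell (2,3)='.' (+1 fires, +2 burnt)
Step 6: cell (2,3)='.' (+0 fires, +1 burnt)
  fire out at step 6

2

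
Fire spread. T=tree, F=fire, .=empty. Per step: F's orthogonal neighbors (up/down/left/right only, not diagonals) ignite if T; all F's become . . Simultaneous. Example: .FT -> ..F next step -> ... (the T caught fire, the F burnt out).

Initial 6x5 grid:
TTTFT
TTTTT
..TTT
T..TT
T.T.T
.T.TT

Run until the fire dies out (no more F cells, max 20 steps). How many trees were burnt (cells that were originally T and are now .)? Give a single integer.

Answer: 17

Derivation:
Step 1: +3 fires, +1 burnt (F count now 3)
Step 2: +4 fires, +3 burnt (F count now 4)
Step 3: +5 fires, +4 burnt (F count now 5)
Step 4: +2 fires, +5 burnt (F count now 2)
Step 5: +1 fires, +2 burnt (F count now 1)
Step 6: +1 fires, +1 burnt (F count now 1)
Step 7: +1 fires, +1 burnt (F count now 1)
Step 8: +0 fires, +1 burnt (F count now 0)
Fire out after step 8
Initially T: 21, now '.': 26
Total burnt (originally-T cells now '.'): 17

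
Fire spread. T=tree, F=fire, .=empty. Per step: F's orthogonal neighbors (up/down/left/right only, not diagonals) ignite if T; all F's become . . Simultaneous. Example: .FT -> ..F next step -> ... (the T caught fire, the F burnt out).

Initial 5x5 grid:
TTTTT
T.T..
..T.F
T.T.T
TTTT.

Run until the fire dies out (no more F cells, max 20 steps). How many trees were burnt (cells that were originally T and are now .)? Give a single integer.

Answer: 1

Derivation:
Step 1: +1 fires, +1 burnt (F count now 1)
Step 2: +0 fires, +1 burnt (F count now 0)
Fire out after step 2
Initially T: 15, now '.': 11
Total burnt (originally-T cells now '.'): 1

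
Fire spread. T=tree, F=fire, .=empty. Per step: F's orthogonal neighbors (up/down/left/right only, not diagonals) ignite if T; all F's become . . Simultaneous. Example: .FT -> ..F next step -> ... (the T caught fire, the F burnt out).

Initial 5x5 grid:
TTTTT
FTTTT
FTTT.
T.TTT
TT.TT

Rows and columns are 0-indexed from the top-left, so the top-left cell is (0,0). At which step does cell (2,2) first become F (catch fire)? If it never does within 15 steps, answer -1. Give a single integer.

Step 1: cell (2,2)='T' (+4 fires, +2 burnt)
Step 2: cell (2,2)='F' (+4 fires, +4 burnt)
  -> target ignites at step 2
Step 3: cell (2,2)='.' (+5 fires, +4 burnt)
Step 4: cell (2,2)='.' (+3 fires, +5 burnt)
Step 5: cell (2,2)='.' (+3 fires, +3 burnt)
Step 6: cell (2,2)='.' (+1 fires, +3 burnt)
Step 7: cell (2,2)='.' (+0 fires, +1 burnt)
  fire out at step 7

2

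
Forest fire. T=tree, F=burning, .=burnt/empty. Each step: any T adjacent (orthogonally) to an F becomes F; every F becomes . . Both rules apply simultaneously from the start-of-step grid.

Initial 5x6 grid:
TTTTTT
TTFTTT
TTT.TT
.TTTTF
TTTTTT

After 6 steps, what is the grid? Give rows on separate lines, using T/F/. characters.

Step 1: 7 trees catch fire, 2 burn out
  TTFTTT
  TF.FTT
  TTF.TF
  .TTTF.
  TTTTTF
Step 2: 10 trees catch fire, 7 burn out
  TF.FTT
  F...FF
  TF..F.
  .TFF..
  TTTTF.
Step 3: 7 trees catch fire, 10 burn out
  F...FF
  ......
  F.....
  .F....
  TTFF..
Step 4: 1 trees catch fire, 7 burn out
  ......
  ......
  ......
  ......
  TF....
Step 5: 1 trees catch fire, 1 burn out
  ......
  ......
  ......
  ......
  F.....
Step 6: 0 trees catch fire, 1 burn out
  ......
  ......
  ......
  ......
  ......

......
......
......
......
......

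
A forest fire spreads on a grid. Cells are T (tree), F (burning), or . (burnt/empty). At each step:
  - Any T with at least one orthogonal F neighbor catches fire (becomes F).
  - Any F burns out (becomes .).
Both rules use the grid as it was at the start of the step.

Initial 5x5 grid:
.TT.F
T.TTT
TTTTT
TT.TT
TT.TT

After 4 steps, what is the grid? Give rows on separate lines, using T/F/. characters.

Step 1: 1 trees catch fire, 1 burn out
  .TT..
  T.TTF
  TTTTT
  TT.TT
  TT.TT
Step 2: 2 trees catch fire, 1 burn out
  .TT..
  T.TF.
  TTTTF
  TT.TT
  TT.TT
Step 3: 3 trees catch fire, 2 burn out
  .TT..
  T.F..
  TTTF.
  TT.TF
  TT.TT
Step 4: 4 trees catch fire, 3 burn out
  .TF..
  T....
  TTF..
  TT.F.
  TT.TF

.TF..
T....
TTF..
TT.F.
TT.TF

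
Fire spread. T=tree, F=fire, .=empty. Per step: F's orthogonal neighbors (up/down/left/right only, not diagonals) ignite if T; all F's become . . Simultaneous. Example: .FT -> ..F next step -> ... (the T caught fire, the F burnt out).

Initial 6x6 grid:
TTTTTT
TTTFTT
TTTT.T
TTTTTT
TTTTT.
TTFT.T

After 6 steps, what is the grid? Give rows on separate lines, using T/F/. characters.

Step 1: 7 trees catch fire, 2 burn out
  TTTFTT
  TTF.FT
  TTTF.T
  TTTTTT
  TTFTT.
  TF.F.T
Step 2: 10 trees catch fire, 7 burn out
  TTF.FT
  TF...F
  TTF..T
  TTFFTT
  TF.FT.
  F....T
Step 3: 9 trees catch fire, 10 burn out
  TF...F
  F.....
  TF...F
  TF..FT
  F...F.
  .....T
Step 4: 4 trees catch fire, 9 burn out
  F.....
  ......
  F.....
  F....F
  ......
  .....T
Step 5: 0 trees catch fire, 4 burn out
  ......
  ......
  ......
  ......
  ......
  .....T
Step 6: 0 trees catch fire, 0 burn out
  ......
  ......
  ......
  ......
  ......
  .....T

......
......
......
......
......
.....T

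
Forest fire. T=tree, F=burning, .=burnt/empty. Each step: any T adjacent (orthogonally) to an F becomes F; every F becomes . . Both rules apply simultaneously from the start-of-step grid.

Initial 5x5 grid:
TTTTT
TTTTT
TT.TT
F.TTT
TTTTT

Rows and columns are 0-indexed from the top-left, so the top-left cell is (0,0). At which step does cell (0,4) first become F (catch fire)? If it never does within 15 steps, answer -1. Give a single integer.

Step 1: cell (0,4)='T' (+2 fires, +1 burnt)
Step 2: cell (0,4)='T' (+3 fires, +2 burnt)
Step 3: cell (0,4)='T' (+3 fires, +3 burnt)
Step 4: cell (0,4)='T' (+4 fires, +3 burnt)
Step 5: cell (0,4)='T' (+4 fires, +4 burnt)
Step 6: cell (0,4)='T' (+4 fires, +4 burnt)
Step 7: cell (0,4)='F' (+2 fires, +4 burnt)
  -> target ignites at step 7
Step 8: cell (0,4)='.' (+0 fires, +2 burnt)
  fire out at step 8

7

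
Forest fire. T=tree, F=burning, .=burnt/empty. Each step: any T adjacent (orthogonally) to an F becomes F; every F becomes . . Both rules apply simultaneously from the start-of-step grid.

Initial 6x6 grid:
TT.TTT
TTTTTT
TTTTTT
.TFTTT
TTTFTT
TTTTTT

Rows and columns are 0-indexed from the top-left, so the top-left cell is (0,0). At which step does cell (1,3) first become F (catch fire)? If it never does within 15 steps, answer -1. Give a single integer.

Step 1: cell (1,3)='T' (+6 fires, +2 burnt)
Step 2: cell (1,3)='T' (+8 fires, +6 burnt)
Step 3: cell (1,3)='F' (+8 fires, +8 burnt)
  -> target ignites at step 3
Step 4: cell (1,3)='.' (+6 fires, +8 burnt)
Step 5: cell (1,3)='.' (+3 fires, +6 burnt)
Step 6: cell (1,3)='.' (+1 fires, +3 burnt)
Step 7: cell (1,3)='.' (+0 fires, +1 burnt)
  fire out at step 7

3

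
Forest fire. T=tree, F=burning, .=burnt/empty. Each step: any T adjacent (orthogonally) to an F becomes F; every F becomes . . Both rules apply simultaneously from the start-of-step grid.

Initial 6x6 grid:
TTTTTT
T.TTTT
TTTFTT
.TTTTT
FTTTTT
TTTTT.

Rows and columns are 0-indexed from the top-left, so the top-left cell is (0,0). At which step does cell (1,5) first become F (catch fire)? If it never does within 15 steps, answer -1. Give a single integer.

Step 1: cell (1,5)='T' (+6 fires, +2 burnt)
Step 2: cell (1,5)='T' (+11 fires, +6 burnt)
Step 3: cell (1,5)='F' (+8 fires, +11 burnt)
  -> target ignites at step 3
Step 4: cell (1,5)='.' (+5 fires, +8 burnt)
Step 5: cell (1,5)='.' (+1 fires, +5 burnt)
Step 6: cell (1,5)='.' (+0 fires, +1 burnt)
  fire out at step 6

3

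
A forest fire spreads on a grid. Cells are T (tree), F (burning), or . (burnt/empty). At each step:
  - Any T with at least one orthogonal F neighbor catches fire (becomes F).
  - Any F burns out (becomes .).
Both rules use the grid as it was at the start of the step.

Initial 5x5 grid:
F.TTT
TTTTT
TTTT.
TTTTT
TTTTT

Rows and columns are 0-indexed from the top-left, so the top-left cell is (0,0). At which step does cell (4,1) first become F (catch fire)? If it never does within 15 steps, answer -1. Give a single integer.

Step 1: cell (4,1)='T' (+1 fires, +1 burnt)
Step 2: cell (4,1)='T' (+2 fires, +1 burnt)
Step 3: cell (4,1)='T' (+3 fires, +2 burnt)
Step 4: cell (4,1)='T' (+5 fires, +3 burnt)
Step 5: cell (4,1)='F' (+5 fires, +5 burnt)
  -> target ignites at step 5
Step 6: cell (4,1)='.' (+3 fires, +5 burnt)
Step 7: cell (4,1)='.' (+2 fires, +3 burnt)
Step 8: cell (4,1)='.' (+1 fires, +2 burnt)
Step 9: cell (4,1)='.' (+0 fires, +1 burnt)
  fire out at step 9

5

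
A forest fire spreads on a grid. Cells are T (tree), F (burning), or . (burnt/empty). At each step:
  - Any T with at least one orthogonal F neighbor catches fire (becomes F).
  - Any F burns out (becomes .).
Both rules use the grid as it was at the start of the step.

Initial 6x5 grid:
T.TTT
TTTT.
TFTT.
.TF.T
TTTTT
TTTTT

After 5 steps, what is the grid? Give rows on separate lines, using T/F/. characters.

Step 1: 5 trees catch fire, 2 burn out
  T.TTT
  TFTT.
  F.FT.
  .F..T
  TTFTT
  TTTTT
Step 2: 6 trees catch fire, 5 burn out
  T.TTT
  F.FT.
  ...F.
  ....T
  TF.FT
  TTFTT
Step 3: 7 trees catch fire, 6 burn out
  F.FTT
  ...F.
  .....
  ....T
  F...F
  TF.FT
Step 4: 4 trees catch fire, 7 burn out
  ...FT
  .....
  .....
  ....F
  .....
  F...F
Step 5: 1 trees catch fire, 4 burn out
  ....F
  .....
  .....
  .....
  .....
  .....

....F
.....
.....
.....
.....
.....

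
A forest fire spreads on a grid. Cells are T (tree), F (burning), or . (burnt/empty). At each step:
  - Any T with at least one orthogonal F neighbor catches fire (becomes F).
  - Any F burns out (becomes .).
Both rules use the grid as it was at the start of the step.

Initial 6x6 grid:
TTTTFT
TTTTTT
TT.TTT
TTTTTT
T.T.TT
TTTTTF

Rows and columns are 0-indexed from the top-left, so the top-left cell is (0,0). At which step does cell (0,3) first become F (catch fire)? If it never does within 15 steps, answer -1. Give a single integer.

Step 1: cell (0,3)='F' (+5 fires, +2 burnt)
  -> target ignites at step 1
Step 2: cell (0,3)='.' (+7 fires, +5 burnt)
Step 3: cell (0,3)='.' (+6 fires, +7 burnt)
Step 4: cell (0,3)='.' (+5 fires, +6 burnt)
Step 5: cell (0,3)='.' (+4 fires, +5 burnt)
Step 6: cell (0,3)='.' (+3 fires, +4 burnt)
Step 7: cell (0,3)='.' (+1 fires, +3 burnt)
Step 8: cell (0,3)='.' (+0 fires, +1 burnt)
  fire out at step 8

1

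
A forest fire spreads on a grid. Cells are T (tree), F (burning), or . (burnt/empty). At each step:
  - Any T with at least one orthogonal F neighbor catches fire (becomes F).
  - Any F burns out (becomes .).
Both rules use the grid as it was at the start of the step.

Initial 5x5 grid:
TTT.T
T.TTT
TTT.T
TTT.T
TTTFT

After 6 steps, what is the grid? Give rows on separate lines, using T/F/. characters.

Step 1: 2 trees catch fire, 1 burn out
  TTT.T
  T.TTT
  TTT.T
  TTT.T
  TTF.F
Step 2: 3 trees catch fire, 2 burn out
  TTT.T
  T.TTT
  TTT.T
  TTF.F
  TF...
Step 3: 4 trees catch fire, 3 burn out
  TTT.T
  T.TTT
  TTF.F
  TF...
  F....
Step 4: 4 trees catch fire, 4 burn out
  TTT.T
  T.FTF
  TF...
  F....
  .....
Step 5: 4 trees catch fire, 4 burn out
  TTF.F
  T..F.
  F....
  .....
  .....
Step 6: 2 trees catch fire, 4 burn out
  TF...
  F....
  .....
  .....
  .....

TF...
F....
.....
.....
.....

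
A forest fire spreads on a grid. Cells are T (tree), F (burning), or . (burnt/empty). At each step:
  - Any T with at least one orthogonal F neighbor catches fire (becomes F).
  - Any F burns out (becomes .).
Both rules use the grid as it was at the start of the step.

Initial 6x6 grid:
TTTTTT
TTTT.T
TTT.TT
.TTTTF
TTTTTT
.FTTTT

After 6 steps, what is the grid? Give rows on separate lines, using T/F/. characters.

Step 1: 5 trees catch fire, 2 burn out
  TTTTTT
  TTTT.T
  TTT.TF
  .TTTF.
  TFTTTF
  ..FTTT
Step 2: 9 trees catch fire, 5 burn out
  TTTTTT
  TTTT.F
  TTT.F.
  .FTF..
  F.FTF.
  ...FTF
Step 3: 5 trees catch fire, 9 burn out
  TTTTTF
  TTTT..
  TFT...
  ..F...
  ...F..
  ....F.
Step 4: 4 trees catch fire, 5 burn out
  TTTTF.
  TFTT..
  F.F...
  ......
  ......
  ......
Step 5: 4 trees catch fire, 4 burn out
  TFTF..
  F.FT..
  ......
  ......
  ......
  ......
Step 6: 3 trees catch fire, 4 burn out
  F.F...
  ...F..
  ......
  ......
  ......
  ......

F.F...
...F..
......
......
......
......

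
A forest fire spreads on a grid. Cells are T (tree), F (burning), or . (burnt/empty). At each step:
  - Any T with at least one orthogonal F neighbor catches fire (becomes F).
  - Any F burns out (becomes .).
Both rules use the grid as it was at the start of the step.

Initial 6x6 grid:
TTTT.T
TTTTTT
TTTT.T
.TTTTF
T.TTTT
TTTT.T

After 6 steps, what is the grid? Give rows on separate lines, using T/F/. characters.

Step 1: 3 trees catch fire, 1 burn out
  TTTT.T
  TTTTTT
  TTTT.F
  .TTTF.
  T.TTTF
  TTTT.T
Step 2: 4 trees catch fire, 3 burn out
  TTTT.T
  TTTTTF
  TTTT..
  .TTF..
  T.TTF.
  TTTT.F
Step 3: 5 trees catch fire, 4 burn out
  TTTT.F
  TTTTF.
  TTTF..
  .TF...
  T.TF..
  TTTT..
Step 4: 5 trees catch fire, 5 burn out
  TTTT..
  TTTF..
  TTF...
  .F....
  T.F...
  TTTF..
Step 5: 4 trees catch fire, 5 burn out
  TTTF..
  TTF...
  TF....
  ......
  T.....
  TTF...
Step 6: 4 trees catch fire, 4 burn out
  TTF...
  TF....
  F.....
  ......
  T.....
  TF....

TTF...
TF....
F.....
......
T.....
TF....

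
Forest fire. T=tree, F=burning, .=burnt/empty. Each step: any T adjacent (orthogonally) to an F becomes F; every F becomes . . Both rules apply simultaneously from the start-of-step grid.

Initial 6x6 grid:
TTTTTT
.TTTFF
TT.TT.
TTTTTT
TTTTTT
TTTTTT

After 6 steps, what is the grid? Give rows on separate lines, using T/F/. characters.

Step 1: 4 trees catch fire, 2 burn out
  TTTTFF
  .TTF..
  TT.TF.
  TTTTTT
  TTTTTT
  TTTTTT
Step 2: 4 trees catch fire, 4 burn out
  TTTF..
  .TF...
  TT.F..
  TTTTFT
  TTTTTT
  TTTTTT
Step 3: 5 trees catch fire, 4 burn out
  TTF...
  .F....
  TT....
  TTTF.F
  TTTTFT
  TTTTTT
Step 4: 6 trees catch fire, 5 burn out
  TF....
  ......
  TF....
  TTF...
  TTTF.F
  TTTTFT
Step 5: 6 trees catch fire, 6 burn out
  F.....
  ......
  F.....
  TF....
  TTF...
  TTTF.F
Step 6: 3 trees catch fire, 6 burn out
  ......
  ......
  ......
  F.....
  TF....
  TTF...

......
......
......
F.....
TF....
TTF...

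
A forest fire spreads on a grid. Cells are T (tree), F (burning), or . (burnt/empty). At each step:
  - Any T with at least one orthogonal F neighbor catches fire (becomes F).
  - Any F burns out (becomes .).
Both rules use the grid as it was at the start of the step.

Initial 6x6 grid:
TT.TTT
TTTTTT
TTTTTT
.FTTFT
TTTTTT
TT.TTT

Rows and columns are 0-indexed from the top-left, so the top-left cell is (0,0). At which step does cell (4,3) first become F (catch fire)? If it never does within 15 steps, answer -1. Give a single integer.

Step 1: cell (4,3)='T' (+7 fires, +2 burnt)
Step 2: cell (4,3)='F' (+12 fires, +7 burnt)
  -> target ignites at step 2
Step 3: cell (4,3)='.' (+9 fires, +12 burnt)
Step 4: cell (4,3)='.' (+3 fires, +9 burnt)
Step 5: cell (4,3)='.' (+0 fires, +3 burnt)
  fire out at step 5

2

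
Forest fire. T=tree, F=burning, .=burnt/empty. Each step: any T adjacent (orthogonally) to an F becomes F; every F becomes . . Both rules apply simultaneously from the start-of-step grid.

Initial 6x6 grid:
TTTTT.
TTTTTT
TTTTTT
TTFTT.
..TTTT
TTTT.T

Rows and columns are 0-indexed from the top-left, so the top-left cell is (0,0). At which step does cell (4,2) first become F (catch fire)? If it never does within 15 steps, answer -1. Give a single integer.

Step 1: cell (4,2)='F' (+4 fires, +1 burnt)
  -> target ignites at step 1
Step 2: cell (4,2)='.' (+7 fires, +4 burnt)
Step 3: cell (4,2)='.' (+8 fires, +7 burnt)
Step 4: cell (4,2)='.' (+7 fires, +8 burnt)
Step 5: cell (4,2)='.' (+4 fires, +7 burnt)
Step 6: cell (4,2)='.' (+0 fires, +4 burnt)
  fire out at step 6

1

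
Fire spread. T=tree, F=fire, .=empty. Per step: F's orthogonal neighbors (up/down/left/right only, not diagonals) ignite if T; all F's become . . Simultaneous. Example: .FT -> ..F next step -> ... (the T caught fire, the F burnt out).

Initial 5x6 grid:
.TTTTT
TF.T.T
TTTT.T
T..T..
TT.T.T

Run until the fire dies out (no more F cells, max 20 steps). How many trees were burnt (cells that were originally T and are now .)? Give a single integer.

Step 1: +3 fires, +1 burnt (F count now 3)
Step 2: +3 fires, +3 burnt (F count now 3)
Step 3: +3 fires, +3 burnt (F count now 3)
Step 4: +4 fires, +3 burnt (F count now 4)
Step 5: +3 fires, +4 burnt (F count now 3)
Step 6: +1 fires, +3 burnt (F count now 1)
Step 7: +1 fires, +1 burnt (F count now 1)
Step 8: +0 fires, +1 burnt (F count now 0)
Fire out after step 8
Initially T: 19, now '.': 29
Total burnt (originally-T cells now '.'): 18

Answer: 18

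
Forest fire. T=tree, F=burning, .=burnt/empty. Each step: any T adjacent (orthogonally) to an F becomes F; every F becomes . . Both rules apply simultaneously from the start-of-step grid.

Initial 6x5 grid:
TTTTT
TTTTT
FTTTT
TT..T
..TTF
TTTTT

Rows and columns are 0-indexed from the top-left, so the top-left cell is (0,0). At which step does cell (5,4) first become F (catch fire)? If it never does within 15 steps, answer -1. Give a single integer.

Step 1: cell (5,4)='F' (+6 fires, +2 burnt)
  -> target ignites at step 1
Step 2: cell (5,4)='.' (+7 fires, +6 burnt)
Step 3: cell (5,4)='.' (+5 fires, +7 burnt)
Step 4: cell (5,4)='.' (+4 fires, +5 burnt)
Step 5: cell (5,4)='.' (+2 fires, +4 burnt)
Step 6: cell (5,4)='.' (+0 fires, +2 burnt)
  fire out at step 6

1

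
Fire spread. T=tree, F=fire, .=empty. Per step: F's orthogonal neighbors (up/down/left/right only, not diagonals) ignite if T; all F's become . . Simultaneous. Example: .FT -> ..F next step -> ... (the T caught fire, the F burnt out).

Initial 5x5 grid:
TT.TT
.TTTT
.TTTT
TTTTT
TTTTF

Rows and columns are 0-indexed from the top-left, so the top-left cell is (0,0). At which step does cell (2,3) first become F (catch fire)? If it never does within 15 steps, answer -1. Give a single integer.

Step 1: cell (2,3)='T' (+2 fires, +1 burnt)
Step 2: cell (2,3)='T' (+3 fires, +2 burnt)
Step 3: cell (2,3)='F' (+4 fires, +3 burnt)
  -> target ignites at step 3
Step 4: cell (2,3)='.' (+5 fires, +4 burnt)
Step 5: cell (2,3)='.' (+4 fires, +5 burnt)
Step 6: cell (2,3)='.' (+1 fires, +4 burnt)
Step 7: cell (2,3)='.' (+1 fires, +1 burnt)
Step 8: cell (2,3)='.' (+1 fires, +1 burnt)
Step 9: cell (2,3)='.' (+0 fires, +1 burnt)
  fire out at step 9

3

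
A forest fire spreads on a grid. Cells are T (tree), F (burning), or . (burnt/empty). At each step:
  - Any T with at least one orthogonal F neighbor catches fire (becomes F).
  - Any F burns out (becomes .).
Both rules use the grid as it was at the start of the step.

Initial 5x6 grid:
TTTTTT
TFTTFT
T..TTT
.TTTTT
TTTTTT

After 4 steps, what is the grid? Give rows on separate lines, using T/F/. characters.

Step 1: 7 trees catch fire, 2 burn out
  TFTTFT
  F.FF.F
  T..TFT
  .TTTTT
  TTTTTT
Step 2: 8 trees catch fire, 7 burn out
  F.FF.F
  ......
  F..F.F
  .TTTFT
  TTTTTT
Step 3: 3 trees catch fire, 8 burn out
  ......
  ......
  ......
  .TTF.F
  TTTTFT
Step 4: 3 trees catch fire, 3 burn out
  ......
  ......
  ......
  .TF...
  TTTF.F

......
......
......
.TF...
TTTF.F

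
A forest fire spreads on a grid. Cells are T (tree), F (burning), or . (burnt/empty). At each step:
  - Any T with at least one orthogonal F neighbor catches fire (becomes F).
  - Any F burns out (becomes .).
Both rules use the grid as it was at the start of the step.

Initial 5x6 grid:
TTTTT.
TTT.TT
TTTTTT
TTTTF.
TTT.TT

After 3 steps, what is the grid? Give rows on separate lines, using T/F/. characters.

Step 1: 3 trees catch fire, 1 burn out
  TTTTT.
  TTT.TT
  TTTTFT
  TTTF..
  TTT.FT
Step 2: 5 trees catch fire, 3 burn out
  TTTTT.
  TTT.FT
  TTTF.F
  TTF...
  TTT..F
Step 3: 5 trees catch fire, 5 burn out
  TTTTF.
  TTT..F
  TTF...
  TF....
  TTF...

TTTTF.
TTT..F
TTF...
TF....
TTF...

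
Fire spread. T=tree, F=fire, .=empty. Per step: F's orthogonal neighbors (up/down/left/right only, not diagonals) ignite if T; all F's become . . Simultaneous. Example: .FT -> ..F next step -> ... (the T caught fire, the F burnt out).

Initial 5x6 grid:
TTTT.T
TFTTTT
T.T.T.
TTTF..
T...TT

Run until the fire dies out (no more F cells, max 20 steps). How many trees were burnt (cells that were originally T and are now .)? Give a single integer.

Answer: 17

Derivation:
Step 1: +4 fires, +2 burnt (F count now 4)
Step 2: +6 fires, +4 burnt (F count now 6)
Step 3: +3 fires, +6 burnt (F count now 3)
Step 4: +3 fires, +3 burnt (F count now 3)
Step 5: +1 fires, +3 burnt (F count now 1)
Step 6: +0 fires, +1 burnt (F count now 0)
Fire out after step 6
Initially T: 19, now '.': 28
Total burnt (originally-T cells now '.'): 17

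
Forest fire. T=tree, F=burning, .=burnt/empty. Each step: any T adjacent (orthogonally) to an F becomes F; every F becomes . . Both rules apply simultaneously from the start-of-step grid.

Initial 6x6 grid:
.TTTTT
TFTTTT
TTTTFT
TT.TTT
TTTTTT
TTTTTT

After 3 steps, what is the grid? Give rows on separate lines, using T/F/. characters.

Step 1: 8 trees catch fire, 2 burn out
  .FTTTT
  F.FTFT
  TFTF.F
  TT.TFT
  TTTTTT
  TTTTTT
Step 2: 10 trees catch fire, 8 burn out
  ..FTFT
  ...F.F
  F.F...
  TF.F.F
  TTTTFT
  TTTTTT
Step 3: 7 trees catch fire, 10 burn out
  ...F.F
  ......
  ......
  F.....
  TFTF.F
  TTTTFT

...F.F
......
......
F.....
TFTF.F
TTTTFT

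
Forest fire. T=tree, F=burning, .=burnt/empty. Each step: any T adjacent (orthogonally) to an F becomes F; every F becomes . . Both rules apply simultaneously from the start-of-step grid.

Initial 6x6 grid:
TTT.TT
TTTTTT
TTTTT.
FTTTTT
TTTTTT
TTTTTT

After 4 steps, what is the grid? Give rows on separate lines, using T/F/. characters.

Step 1: 3 trees catch fire, 1 burn out
  TTT.TT
  TTTTTT
  FTTTT.
  .FTTTT
  FTTTTT
  TTTTTT
Step 2: 5 trees catch fire, 3 burn out
  TTT.TT
  FTTTTT
  .FTTT.
  ..FTTT
  .FTTTT
  FTTTTT
Step 3: 6 trees catch fire, 5 burn out
  FTT.TT
  .FTTTT
  ..FTT.
  ...FTT
  ..FTTT
  .FTTTT
Step 4: 6 trees catch fire, 6 burn out
  .FT.TT
  ..FTTT
  ...FT.
  ....FT
  ...FTT
  ..FTTT

.FT.TT
..FTTT
...FT.
....FT
...FTT
..FTTT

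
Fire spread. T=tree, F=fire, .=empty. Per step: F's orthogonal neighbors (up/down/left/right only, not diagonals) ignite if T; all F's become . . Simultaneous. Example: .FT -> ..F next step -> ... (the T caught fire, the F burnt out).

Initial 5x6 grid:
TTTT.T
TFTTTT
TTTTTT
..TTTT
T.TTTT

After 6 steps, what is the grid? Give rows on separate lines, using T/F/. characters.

Step 1: 4 trees catch fire, 1 burn out
  TFTT.T
  F.FTTT
  TFTTTT
  ..TTTT
  T.TTTT
Step 2: 5 trees catch fire, 4 burn out
  F.FT.T
  ...FTT
  F.FTTT
  ..TTTT
  T.TTTT
Step 3: 4 trees catch fire, 5 burn out
  ...F.T
  ....FT
  ...FTT
  ..FTTT
  T.TTTT
Step 4: 4 trees catch fire, 4 burn out
  .....T
  .....F
  ....FT
  ...FTT
  T.FTTT
Step 5: 4 trees catch fire, 4 burn out
  .....F
  ......
  .....F
  ....FT
  T..FTT
Step 6: 2 trees catch fire, 4 burn out
  ......
  ......
  ......
  .....F
  T...FT

......
......
......
.....F
T...FT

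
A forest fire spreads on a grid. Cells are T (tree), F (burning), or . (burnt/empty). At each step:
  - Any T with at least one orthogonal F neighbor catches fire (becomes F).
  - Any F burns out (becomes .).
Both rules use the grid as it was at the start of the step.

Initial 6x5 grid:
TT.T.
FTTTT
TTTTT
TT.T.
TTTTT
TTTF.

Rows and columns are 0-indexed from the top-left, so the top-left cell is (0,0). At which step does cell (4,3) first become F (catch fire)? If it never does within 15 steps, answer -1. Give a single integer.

Step 1: cell (4,3)='F' (+5 fires, +2 burnt)
  -> target ignites at step 1
Step 2: cell (4,3)='.' (+8 fires, +5 burnt)
Step 3: cell (4,3)='.' (+7 fires, +8 burnt)
Step 4: cell (4,3)='.' (+3 fires, +7 burnt)
Step 5: cell (4,3)='.' (+0 fires, +3 burnt)
  fire out at step 5

1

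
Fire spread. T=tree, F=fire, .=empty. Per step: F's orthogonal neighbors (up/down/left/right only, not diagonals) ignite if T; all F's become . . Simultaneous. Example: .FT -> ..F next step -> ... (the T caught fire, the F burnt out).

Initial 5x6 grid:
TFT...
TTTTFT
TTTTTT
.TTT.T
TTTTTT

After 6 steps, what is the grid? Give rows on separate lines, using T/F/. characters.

Step 1: 6 trees catch fire, 2 burn out
  F.F...
  TFTF.F
  TTTTFT
  .TTT.T
  TTTTTT
Step 2: 5 trees catch fire, 6 burn out
  ......
  F.F...
  TFTF.F
  .TTT.T
  TTTTTT
Step 3: 5 trees catch fire, 5 burn out
  ......
  ......
  F.F...
  .FTF.F
  TTTTTT
Step 4: 4 trees catch fire, 5 burn out
  ......
  ......
  ......
  ..F...
  TFTFTF
Step 5: 3 trees catch fire, 4 burn out
  ......
  ......
  ......
  ......
  F.F.F.
Step 6: 0 trees catch fire, 3 burn out
  ......
  ......
  ......
  ......
  ......

......
......
......
......
......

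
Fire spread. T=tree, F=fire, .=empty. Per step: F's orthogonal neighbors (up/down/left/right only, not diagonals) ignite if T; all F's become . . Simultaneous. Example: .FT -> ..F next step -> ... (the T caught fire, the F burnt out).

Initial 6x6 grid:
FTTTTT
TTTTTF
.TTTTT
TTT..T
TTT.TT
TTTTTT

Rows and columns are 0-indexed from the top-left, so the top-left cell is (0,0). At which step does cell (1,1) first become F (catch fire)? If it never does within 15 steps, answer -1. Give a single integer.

Step 1: cell (1,1)='T' (+5 fires, +2 burnt)
Step 2: cell (1,1)='F' (+6 fires, +5 burnt)
  -> target ignites at step 2
Step 3: cell (1,1)='.' (+5 fires, +6 burnt)
Step 4: cell (1,1)='.' (+4 fires, +5 burnt)
Step 5: cell (1,1)='.' (+4 fires, +4 burnt)
Step 6: cell (1,1)='.' (+4 fires, +4 burnt)
Step 7: cell (1,1)='.' (+2 fires, +4 burnt)
Step 8: cell (1,1)='.' (+0 fires, +2 burnt)
  fire out at step 8

2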